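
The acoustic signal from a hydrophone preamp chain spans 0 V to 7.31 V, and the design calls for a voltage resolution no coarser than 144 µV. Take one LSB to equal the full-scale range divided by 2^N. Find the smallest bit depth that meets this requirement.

16 bits

V_FS = 7.31 V.
Required number of levels: 7.31/144 µV = 50764; smallest N with 2^N ≥ that is 16.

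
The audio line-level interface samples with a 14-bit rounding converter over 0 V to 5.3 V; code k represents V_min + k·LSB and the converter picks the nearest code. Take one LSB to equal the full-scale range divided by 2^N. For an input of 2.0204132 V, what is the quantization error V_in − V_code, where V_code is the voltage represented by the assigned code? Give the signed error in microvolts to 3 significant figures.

V_FS = 5.3 V. LSB = 5.3 V / 2^14 ≈ 323.5 µV.
(2.0204132 − (0)) / LSB = 2.0204132 × 16384/5.3 = 6245.7453. Nearest integer: k = 6246.
Reconstructed level: 0 + 6246 × 5.3/16384 V = 2.0204956055 V.
V_in − V_code = 2.0204132 − (2.0204956055) = −82.4 µV.

−82.4 µV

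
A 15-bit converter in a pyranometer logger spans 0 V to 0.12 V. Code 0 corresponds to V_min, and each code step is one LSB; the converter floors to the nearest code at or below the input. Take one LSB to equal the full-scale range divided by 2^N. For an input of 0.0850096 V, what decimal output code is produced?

Span = 0.12 V. LSB = 0.12 V / 2^15 ≈ 3.662 µV.
code = ⌊(V_in − V_min)/LSB⌋ = ⌊(V_in − V_min) × 2^15 / range⌋
     = ⌊(0.0850096 − (0)) × 32768 / 0.12⌋ = ⌊0.0850096 × 32768/0.12⌋
     = ⌊23213.288⌋ = 23213.

23213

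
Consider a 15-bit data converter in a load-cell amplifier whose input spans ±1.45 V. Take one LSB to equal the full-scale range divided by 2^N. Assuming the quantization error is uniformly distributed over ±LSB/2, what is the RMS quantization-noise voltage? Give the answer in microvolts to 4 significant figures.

Full-scale range = 1.45 V − (-1.45 V) = 2.9 V.
Step size = 2.9/32768 V = 88.5010 µV.
RMS of a uniform error over width LSB is LSB/√12 = 25.55 µV.

25.55 µV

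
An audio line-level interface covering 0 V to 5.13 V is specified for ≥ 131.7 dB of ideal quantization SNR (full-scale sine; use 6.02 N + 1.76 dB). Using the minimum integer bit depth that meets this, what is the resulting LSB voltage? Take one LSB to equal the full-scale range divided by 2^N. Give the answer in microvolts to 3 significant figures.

1.22 µV

Span = 5.13 V.
N ≥ (131.7 − 1.76)/6.02 = 21.585 → N_min = 22.
Step size = 5.13/4194304 V = 1.22 µV.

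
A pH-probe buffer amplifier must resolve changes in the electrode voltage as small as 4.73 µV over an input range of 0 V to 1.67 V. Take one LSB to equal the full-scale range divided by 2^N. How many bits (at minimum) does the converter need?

19 bits

Span = 1.67 V.
Levels needed ≥ 1.67/4.73 µV = 353100. 2^19 = 524288 suffices, so N_min = 19.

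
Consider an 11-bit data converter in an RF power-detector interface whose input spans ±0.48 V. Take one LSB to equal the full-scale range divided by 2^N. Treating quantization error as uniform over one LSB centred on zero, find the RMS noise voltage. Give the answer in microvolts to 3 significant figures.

135 µV

Span: 0.48 V − (-0.48 V) = 0.96 V.
One LSB is 0.96 V / 2048 = 468.75 µV.
For a uniform distribution on [−LSB/2, +LSB/2], V_rms = LSB/√12 = 468.75 µV/3.4641 = 135 µV.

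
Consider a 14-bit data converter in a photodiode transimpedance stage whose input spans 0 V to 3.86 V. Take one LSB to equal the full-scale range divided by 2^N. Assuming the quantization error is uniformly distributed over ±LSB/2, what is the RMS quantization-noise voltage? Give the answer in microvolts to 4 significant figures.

V_FS = 3.86 V.
Step size = 3.86/16384 V = 235.596 µV.
V_rms = LSB/√12 = 235.596 µV / √12 = 68.01 µV.

68.01 µV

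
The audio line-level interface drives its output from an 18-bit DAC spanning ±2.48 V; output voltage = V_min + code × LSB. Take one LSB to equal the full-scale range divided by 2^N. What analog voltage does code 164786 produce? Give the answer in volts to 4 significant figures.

Span: 2.48 V − (-2.48 V) = 4.96 V. LSB = 4.96 V / 2^18.
V_out = -2.48 + 164786 × (4.96/262144) V
      = -2.48 + 3.11790 = 0.637899 V.

0.6379 V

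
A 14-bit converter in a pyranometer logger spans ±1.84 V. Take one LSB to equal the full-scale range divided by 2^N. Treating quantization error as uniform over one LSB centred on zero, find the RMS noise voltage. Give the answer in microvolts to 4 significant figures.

64.84 µV

The full-scale span is 1.84 − (-1.84) = 3.68 V.
LSB = 3.68 V / 2^14 = 224.609 µV.
For a uniform distribution on [−LSB/2, +LSB/2], V_rms = LSB/√12 = 224.609 µV/3.4641 = 64.84 µV.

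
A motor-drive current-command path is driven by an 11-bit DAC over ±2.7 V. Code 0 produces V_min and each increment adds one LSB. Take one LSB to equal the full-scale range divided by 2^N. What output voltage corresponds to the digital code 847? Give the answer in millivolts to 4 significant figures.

Range = 2.7 − (-2.7) = 5.4 V. LSB = 5.4 V / 2^11.
V_out = V_min + code × LSB = -2.7 V + 847 × 5.4 V / 2048
      = -2.7 V + 2.23330 V = -0.466699 V.

-466.7 mV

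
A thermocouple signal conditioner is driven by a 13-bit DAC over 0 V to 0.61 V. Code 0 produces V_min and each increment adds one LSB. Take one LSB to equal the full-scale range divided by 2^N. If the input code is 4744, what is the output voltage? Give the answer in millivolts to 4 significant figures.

353.3 mV

Range is 0.61 V. LSB = 0.61 V / 2^13.
Output = V_min + (4744/8192) × range = 0 + 0.579102 × 0.61 V
      = 0 V + 0.353252 V = 0.353252 V.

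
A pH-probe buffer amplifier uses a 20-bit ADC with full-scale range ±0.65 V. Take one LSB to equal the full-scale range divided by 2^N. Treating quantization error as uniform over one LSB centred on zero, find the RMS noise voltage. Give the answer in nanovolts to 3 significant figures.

The full-scale span is 0.65 − (-0.65) = 1.3 V.
One LSB is 1.3 V / 1048576 = 1.2398 µV.
σ_q = LSB/√12 = 1.2398 µV/3.4641 = 358 nV.

358 nV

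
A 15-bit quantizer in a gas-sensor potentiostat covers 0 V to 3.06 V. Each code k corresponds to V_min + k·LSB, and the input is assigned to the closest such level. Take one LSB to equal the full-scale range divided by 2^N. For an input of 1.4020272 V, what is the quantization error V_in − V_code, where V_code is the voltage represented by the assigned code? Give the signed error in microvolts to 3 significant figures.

V_FS = 3.06 V. LSB = 3.06 V / 2^15 ≈ 93.38 µV.
(1.4020272 − (0)) / LSB = 1.4020272 × 32768/3.06 = 15013.6037. Nearest integer: k = 15014.
V_code = V_min + k × range/2^15 = 0 + 15014 × 3.06/32768 = 1.4020642090 V.
V_in − V_code = 1.4020272 − (1.4020642090) = −37.0 µV.

−37.0 µV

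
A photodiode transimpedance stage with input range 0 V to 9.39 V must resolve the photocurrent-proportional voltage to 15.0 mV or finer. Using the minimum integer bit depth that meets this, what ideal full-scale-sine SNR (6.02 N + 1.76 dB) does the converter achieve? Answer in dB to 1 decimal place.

62.0 dB

Full-scale range = 9.39 V.
Levels needed ≥ 9.39/15.0 mV = 626.0. 2^10 = 1024 suffices, so N_min = 10.
6.02(10) + 1.76 = 61.96 dB.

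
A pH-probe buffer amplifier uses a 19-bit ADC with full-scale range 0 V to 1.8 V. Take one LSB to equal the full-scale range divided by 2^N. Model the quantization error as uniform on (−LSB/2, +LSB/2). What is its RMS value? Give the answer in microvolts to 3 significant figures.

Full-scale range = 1.8 V.
LSB = 1.8 V / 2^19 = 3.4332 µV.
V_rms = LSB/√12 = 3.4332 µV / √12 = 0.991 µV.

0.991 µV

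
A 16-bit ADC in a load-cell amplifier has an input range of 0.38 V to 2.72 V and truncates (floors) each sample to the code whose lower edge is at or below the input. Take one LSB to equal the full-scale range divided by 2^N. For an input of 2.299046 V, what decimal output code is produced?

53746

Span: 2.72 V − (0.38 V) = 2.34 V. LSB = 2.34 V / 2^16 ≈ 35.71 µV.
(V_in − V_min) × 2^16/range = (2.299046 − (0.38)) × 65536/2.34 = 53746.410.
Floor → code = 53746.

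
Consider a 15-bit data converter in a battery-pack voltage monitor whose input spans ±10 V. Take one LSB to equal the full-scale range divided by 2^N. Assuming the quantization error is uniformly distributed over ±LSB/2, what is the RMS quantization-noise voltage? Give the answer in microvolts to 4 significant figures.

176.2 µV

The full-scale span is 10 − (-10) = 20 V.
Step size = 20/32768 V = 0.610352 mV.
For a uniform distribution on [−LSB/2, +LSB/2], V_rms = LSB/√12 = 0.610352 mV/3.4641 = 176.2 µV.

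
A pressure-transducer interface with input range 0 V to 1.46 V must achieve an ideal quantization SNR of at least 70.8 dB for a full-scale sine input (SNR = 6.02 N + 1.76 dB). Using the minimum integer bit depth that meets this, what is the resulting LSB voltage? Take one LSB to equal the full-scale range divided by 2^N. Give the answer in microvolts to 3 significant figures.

356 µV

Span = 1.46 V.
Solving 6.02 N ≥ 70.8 − 1.76: N ≥ 11.468. Round up → N = 12.
LSB = 1.46 V / 2^12 = 356 µV.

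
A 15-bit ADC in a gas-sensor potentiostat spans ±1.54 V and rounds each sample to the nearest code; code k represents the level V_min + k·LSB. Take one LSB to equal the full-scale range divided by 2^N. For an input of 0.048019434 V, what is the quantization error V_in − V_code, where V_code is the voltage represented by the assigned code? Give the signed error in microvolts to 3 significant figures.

−11.6 µV

Span: 1.54 V − (-1.54 V) = 3.08 V. LSB = 3.08 V / 2^15 ≈ 93.99 µV.
Position in LSBs: (0.048019434 − (-1.54)) × 32768/3.08 = 16894.8769; rounding gives k = 16895.
V_code = V_min + k × range/2^15 = -1.54 + 16895 × 3.08/32768 = 0.048031005859 V.
e = 0.048019434 − (0.048031005859) = −11.6 µV.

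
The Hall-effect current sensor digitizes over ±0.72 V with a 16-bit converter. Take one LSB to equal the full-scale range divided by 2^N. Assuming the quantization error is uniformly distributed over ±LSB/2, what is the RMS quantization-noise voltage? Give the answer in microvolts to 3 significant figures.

Span: 0.72 V − (-0.72 V) = 1.44 V.
Step size = 1.44/65536 V = 21.973 µV.
σ_q = LSB/√12 = 21.973 µV/3.4641 = 6.34 µV.

6.34 µV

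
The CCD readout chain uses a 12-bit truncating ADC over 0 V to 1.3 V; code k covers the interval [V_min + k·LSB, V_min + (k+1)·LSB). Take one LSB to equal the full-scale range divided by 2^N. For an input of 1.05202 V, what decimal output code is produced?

Full-scale range = 1.3 V. LSB = 1.3 V / 2^12 ≈ 317.4 µV.
(V_in − V_min) × 2^12/range = (1.05202 − (0)) × 4096/1.3 = 3314.672.
Floor → code = 3314.

3314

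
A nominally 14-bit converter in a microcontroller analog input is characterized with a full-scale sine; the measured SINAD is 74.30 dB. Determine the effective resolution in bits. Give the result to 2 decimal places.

12.05 bits

ENOB = (SINAD − 1.76) / 6.02 = (74.30 − 1.76) / 6.02 = 72.54 / 6.02 = 12.0498.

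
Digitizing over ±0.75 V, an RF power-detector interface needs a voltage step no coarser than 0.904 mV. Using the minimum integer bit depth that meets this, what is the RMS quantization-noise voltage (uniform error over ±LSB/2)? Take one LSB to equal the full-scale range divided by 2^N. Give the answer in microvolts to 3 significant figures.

211 µV

Range = 0.75 − (-0.75) = 1.5 V.
Levels needed ≥ 1.5/0.904 mV = 1659. 2^11 = 2048 suffices, so N_min = 11.
LSB = 1.5 V / 2^11 = 0.73242 mV.
V_rms = LSB/√12 = 211 µV.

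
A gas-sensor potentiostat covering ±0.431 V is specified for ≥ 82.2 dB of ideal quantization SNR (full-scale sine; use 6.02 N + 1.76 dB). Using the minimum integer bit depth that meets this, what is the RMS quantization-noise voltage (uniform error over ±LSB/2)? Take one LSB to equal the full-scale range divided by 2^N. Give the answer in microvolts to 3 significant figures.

15.2 µV

Span: 0.431 V − (-0.431 V) = 0.862 V.
Solving 6.02 N ≥ 82.2 − 1.76: N ≥ 13.362. Round up → N = 14.
LSB = 0.862 V ÷ 2^14 = 0.862/16384 V = 52.612 µV.
V_rms = LSB/√12 = 15.2 µV.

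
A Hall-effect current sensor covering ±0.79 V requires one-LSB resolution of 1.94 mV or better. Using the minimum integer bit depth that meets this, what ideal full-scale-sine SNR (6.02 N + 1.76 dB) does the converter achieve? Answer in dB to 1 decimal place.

Full-scale range = 0.79 V − (-0.79 V) = 1.58 V.
Required number of levels: 1.58/1.94 mV = 814.43; smallest N with 2^N ≥ that is 10.
Ideal SNR at N = 10: 6.02·10 + 1.76 = 62.0 dB.

62.0 dB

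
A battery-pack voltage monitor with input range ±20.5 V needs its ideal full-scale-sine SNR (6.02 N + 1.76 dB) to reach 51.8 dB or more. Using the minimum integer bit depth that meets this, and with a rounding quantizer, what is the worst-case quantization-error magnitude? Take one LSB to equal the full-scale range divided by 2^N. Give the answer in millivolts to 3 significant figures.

Span: 20.5 V − (-20.5 V) = 41 V.
N ≥ (51.8 − 1.76)/6.02 = 8.312 → N_min = 9.
LSB = 41 V / 2^9 = 80.078 mV.
|e|_max = LSB/2 = 40.0 mV.

40.0 mV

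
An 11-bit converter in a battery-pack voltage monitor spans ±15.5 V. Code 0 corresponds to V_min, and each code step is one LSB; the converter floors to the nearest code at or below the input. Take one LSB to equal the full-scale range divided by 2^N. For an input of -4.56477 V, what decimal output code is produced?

The full-scale span is 15.5 − (-15.5) = 31 V. LSB = 31 V / 2^11 ≈ 15.14 mV.
code = ⌊(V_in − V_min)/LSB⌋ = ⌊(V_in − V_min) × 2^11 / range⌋
     = ⌊(-4.56477 − (-15.5)) × 2048 / 31⌋ = ⌊10.93523 × 2048/31⌋
     = ⌊722.431⌋ = 722.

722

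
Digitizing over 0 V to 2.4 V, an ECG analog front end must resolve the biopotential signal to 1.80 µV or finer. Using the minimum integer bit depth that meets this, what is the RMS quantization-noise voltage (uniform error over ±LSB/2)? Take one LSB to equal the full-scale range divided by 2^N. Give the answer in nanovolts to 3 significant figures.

330 nV

Span = 2.4 V.
Levels needed ≥ 2.4/1.80 µV = 1.333e6. 2^21 = 2097152 suffices, so N_min = 21.
LSB = 2.4 V / 2^21 = 1.1444 µV.
RMS noise = LSB/√12 = 330 nV.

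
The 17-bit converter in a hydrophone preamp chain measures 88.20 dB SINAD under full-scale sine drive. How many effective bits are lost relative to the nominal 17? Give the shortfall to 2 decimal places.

2.64 bits

ENOB = (SINAD − 1.76)/6.02 = (88.20 − 1.76)/6.02 = 14.3588 bits.
Shortfall = 17 − 14.3588 = 2.6412 bits.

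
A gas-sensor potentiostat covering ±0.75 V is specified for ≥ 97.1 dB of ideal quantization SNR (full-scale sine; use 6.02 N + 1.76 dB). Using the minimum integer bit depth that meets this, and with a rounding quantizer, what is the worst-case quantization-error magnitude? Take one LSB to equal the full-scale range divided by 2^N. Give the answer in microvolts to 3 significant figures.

11.4 µV

Span: 0.75 V − (-0.75 V) = 1.5 V.
6.02 N + 1.76 ≥ 97.1 gives N ≥ 15.837, so the minimum integer is 16.
Step size = 1.5/65536 V = 22.888 µV.
Max error for round-to-nearest is LSB/2 = 11.4 µV.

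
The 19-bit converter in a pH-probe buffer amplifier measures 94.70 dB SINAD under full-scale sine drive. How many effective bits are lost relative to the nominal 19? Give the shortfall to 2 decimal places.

Effective bits = (94.70 − 1.76)/6.02 = 15.4385.
19 − 15.4385 = 3.56 bits below nominal.

3.56 bits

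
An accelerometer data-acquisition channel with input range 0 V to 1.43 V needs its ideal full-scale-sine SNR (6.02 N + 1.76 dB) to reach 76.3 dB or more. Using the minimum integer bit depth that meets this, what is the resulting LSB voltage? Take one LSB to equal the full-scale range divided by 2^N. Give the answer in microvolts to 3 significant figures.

Full-scale range = 1.43 V.
6.02 N + 1.76 ≥ 76.3 gives N ≥ 12.382, so the minimum integer is 13.
LSB = 1.43 V / 2^13 = 175 µV.

175 µV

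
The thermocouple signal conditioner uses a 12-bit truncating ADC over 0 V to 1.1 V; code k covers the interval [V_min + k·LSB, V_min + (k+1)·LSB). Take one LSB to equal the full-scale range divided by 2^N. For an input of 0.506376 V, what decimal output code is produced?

V_FS = 1.1 V. LSB = 1.1 V / 2^12 ≈ 268.6 µV.
V_in − V_min = 0.506376 − (0) = 0.506376 V.
Divide by LSB: 0.506376 × 4096/1.1 = 1885.5601.
Truncating gives code 1885.

1885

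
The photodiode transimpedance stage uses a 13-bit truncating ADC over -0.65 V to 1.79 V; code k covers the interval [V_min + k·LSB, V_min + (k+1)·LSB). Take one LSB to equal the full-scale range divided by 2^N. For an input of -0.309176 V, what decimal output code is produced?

1144

Span: 1.79 V − (-0.65 V) = 2.44 V. LSB = 2.44 V / 2^13 ≈ 297.9 µV.
code = ⌊(V_in − V_min)/LSB⌋ = ⌊(V_in − V_min) × 2^13 / range⌋
     = ⌊(-0.309176 − (-0.65)) × 8192 / 2.44⌋ = ⌊0.340824 × 8192/2.44⌋
     = ⌊1144.275⌋ = 1144.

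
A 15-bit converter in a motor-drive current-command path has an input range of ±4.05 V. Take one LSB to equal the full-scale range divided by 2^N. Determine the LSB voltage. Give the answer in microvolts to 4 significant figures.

Span: 4.05 V − (-4.05 V) = 8.1 V.
There are 2^15 = 32768 steps.
LSB = 8.1 V / 2^15 = 247.2 µV.

247.2 µV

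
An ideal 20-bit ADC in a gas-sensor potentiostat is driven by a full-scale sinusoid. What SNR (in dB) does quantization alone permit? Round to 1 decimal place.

122.2 dB

For an ideal N-bit converter with full-scale sine input, SNR = 6.02 N + 1.76 dB. SNR = 6.02 × 20 + 1.76 = 120.40 + 1.76 = 122.16 dB.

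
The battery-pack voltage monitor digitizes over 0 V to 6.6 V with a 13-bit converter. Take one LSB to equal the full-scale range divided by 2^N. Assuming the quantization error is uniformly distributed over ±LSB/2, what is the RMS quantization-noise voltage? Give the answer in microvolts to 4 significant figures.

Range is 6.6 V.
One LSB is 6.6 V / 8192 = 0.805664 mV.
For a uniform distribution on [−LSB/2, +LSB/2], V_rms = LSB/√12 = 0.805664 mV/3.4641 = 232.6 µV.

232.6 µV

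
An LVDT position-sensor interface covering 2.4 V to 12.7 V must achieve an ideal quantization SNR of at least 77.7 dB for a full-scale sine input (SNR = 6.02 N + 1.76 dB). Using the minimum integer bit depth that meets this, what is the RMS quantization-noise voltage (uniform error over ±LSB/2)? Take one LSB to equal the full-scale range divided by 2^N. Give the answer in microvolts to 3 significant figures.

363 µV

Full-scale range = 12.7 V − (2.4 V) = 10.3 V.
Required N = ⌈(77.7 − 1.76)/6.02⌉ = ⌈12.615⌉ = 13.
LSB = 10.3 V / 2^13 = 1.2573 mV.
σ_q = LSB/√12 = 1.2573 mV/3.4641 = 363 µV.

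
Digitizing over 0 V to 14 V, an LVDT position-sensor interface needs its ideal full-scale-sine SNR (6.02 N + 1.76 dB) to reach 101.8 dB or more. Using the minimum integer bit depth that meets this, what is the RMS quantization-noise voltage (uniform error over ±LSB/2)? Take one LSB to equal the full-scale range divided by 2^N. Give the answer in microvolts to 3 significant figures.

Span = 14 V.
N ≥ (101.8 − 1.76)/6.02 = 16.618 → N_min = 17.
LSB = 14 V / 2^17 = 106.81 µV.
V_rms = LSB/√12 = 30.8 µV.

30.8 µV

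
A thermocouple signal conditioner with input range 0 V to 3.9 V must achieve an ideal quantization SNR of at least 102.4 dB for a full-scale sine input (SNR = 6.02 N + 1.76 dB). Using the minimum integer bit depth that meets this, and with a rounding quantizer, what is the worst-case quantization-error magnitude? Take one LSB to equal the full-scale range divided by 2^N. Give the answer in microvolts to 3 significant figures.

V_FS = 3.9 V.
N ≥ (102.4 − 1.76)/6.02 = 16.718 → N_min = 17.
LSB = 3.9 V ÷ 2^17 = 3.9/131072 V = 29.755 µV.
|e|_max = LSB/2 = 14.9 µV.

14.9 µV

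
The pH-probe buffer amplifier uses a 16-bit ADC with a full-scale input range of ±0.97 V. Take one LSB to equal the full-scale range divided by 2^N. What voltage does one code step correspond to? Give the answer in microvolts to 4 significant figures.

29.60 µV

Full-scale range = 0.97 V − (-0.97 V) = 1.94 V.
2^16 = 65536 levels.
LSB = 1.94 V / 2^16 = 29.60 µV.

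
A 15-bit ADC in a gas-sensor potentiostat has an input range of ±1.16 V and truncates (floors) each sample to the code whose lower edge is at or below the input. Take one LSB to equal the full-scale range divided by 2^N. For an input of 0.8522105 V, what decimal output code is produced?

Range = 1.16 − (-1.16) = 2.32 V. LSB = 2.32 V / 2^15 ≈ 70.80 µV.
code = ⌊(V_in − V_min)/LSB⌋ = ⌊(V_in − V_min) × 2^15 / range⌋
     = ⌊(0.8522105 − (-1.16)) × 32768 / 2.32⌋ = ⌊2.0122105 × 32768/2.32⌋
     = ⌊28420.739⌋ = 28420.

28420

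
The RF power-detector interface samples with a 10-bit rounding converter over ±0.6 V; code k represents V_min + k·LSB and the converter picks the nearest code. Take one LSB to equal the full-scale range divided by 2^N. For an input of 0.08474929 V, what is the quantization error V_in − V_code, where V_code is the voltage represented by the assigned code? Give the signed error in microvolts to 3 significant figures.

+374 µV

Full-scale range = 0.6 V − (-0.6 V) = 1.2 V. LSB = 1.2 V / 2^10 ≈ 1.172 mV.
Position in LSBs: (0.08474929 − (-0.6)) × 1024/1.2 = 584.3194; rounding gives k = 584.
V_code = -0.6 + (584/1024) × 1.2 = 0.08437500000 V.
e = 0.08474929 − (0.08437500000) = +374 µV.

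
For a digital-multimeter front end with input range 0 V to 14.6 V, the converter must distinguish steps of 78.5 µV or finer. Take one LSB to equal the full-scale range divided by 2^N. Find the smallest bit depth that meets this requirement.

Range is 14.6 V.
Levels needed ≥ 14.6/78.5 µV = 186000. 2^18 = 262144 suffices, so N_min = 18.

18 bits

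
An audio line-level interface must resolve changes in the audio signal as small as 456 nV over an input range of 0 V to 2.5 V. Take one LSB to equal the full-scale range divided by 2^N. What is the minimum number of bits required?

23 bits

Range is 2.5 V.
Need 2^N ≥ 2.5 V / 456 nV = 5.482e6 → N_min = 23.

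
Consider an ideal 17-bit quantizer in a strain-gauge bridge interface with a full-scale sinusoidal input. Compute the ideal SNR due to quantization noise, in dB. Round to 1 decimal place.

Ideal quantization SNR: 6.02 × 17 + 1.76 dB = 104.1 dB.

104.1 dB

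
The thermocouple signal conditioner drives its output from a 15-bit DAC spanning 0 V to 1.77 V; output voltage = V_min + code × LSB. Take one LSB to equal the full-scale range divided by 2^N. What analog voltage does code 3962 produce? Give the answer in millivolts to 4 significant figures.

V_FS = 1.77 V. LSB = 1.77 V / 2^15.
V_out = 0 + 3962 × (1.77/32768) V
      = 0 + 0.214012 = 0.214012 V.

214.0 mV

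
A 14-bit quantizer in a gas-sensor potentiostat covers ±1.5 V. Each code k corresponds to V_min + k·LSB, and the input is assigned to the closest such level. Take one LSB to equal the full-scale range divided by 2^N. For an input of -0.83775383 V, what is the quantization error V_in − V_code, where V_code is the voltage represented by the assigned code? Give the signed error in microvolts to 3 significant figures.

−46.3 µV

Span: 1.5 V − (-1.5 V) = 3 V. LSB = 3 V / 2^14 ≈ 183.1 µV.
Position in LSBs: (-0.83775383 − (-1.5)) × 16384/3 = 3616.7471; rounding gives k = 3617.
V_code = -1.5 + (3617/16384) × 3 = -0.83770751953 V.
Error = V_in − V_code = -0.83775383 − (-0.83770751953) = −46.3 µV.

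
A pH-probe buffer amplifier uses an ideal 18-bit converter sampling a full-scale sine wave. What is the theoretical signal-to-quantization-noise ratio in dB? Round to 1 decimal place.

110.1 dB

6.02(18) + 1.76 = 108.36 + 1.76 = 110.12 dB.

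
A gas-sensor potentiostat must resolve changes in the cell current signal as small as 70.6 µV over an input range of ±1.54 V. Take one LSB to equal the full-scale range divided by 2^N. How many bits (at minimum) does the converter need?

16 bits

Full-scale range = 1.54 V − (-1.54 V) = 3.08 V.
3.08 V / 70.6 µV = 43630. Since 2^15 = 32768 and 2^16 = 65536, N = 16.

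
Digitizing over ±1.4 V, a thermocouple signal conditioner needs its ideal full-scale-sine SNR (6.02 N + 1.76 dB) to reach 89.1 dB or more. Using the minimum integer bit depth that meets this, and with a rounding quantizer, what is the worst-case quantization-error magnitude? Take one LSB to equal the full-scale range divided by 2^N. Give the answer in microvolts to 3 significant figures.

The full-scale span is 1.4 − (-1.4) = 2.8 V.
6.02 N + 1.76 ≥ 89.1 gives N ≥ 14.508, so the minimum integer is 15.
LSB = 2.8 V ÷ 2^15 = 2.8/32768 V = 85.449 µV.
Max error for round-to-nearest is LSB/2 = 42.7 µV.

42.7 µV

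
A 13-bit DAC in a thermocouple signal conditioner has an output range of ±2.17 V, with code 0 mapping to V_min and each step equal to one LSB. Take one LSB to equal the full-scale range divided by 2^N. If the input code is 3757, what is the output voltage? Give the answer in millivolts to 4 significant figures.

-179.6 mV

Span: 2.17 V − (-2.17 V) = 4.34 V. LSB = 4.34 V / 2^13.
Output = V_min + (3757/8192) × range = -2.17 + 0.458618 × 4.34 V
      = -2.17 + 1.99040 = -0.179597 V.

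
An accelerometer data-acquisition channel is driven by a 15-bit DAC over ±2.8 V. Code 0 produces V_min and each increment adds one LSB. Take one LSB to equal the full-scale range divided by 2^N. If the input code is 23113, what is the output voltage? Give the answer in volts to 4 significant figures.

Full-scale range = 2.8 V − (-2.8 V) = 5.6 V. LSB = 5.6 V / 2^15.
V_out = V_min + code × LSB = -2.8 V + 23113 × 5.6 V / 32768
      = -2.8 + 3.94998 = 1.14998 V.

1.150 V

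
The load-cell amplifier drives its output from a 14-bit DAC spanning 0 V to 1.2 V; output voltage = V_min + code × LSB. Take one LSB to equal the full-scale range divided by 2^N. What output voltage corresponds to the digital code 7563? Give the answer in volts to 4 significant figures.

0.5539 V

Full-scale range = 1.2 V. LSB = 1.2 V / 2^14.
V_out = 0 + 7563 × (1.2/16384) V
      = 0 V + 0.553931 V = 0.553931 V.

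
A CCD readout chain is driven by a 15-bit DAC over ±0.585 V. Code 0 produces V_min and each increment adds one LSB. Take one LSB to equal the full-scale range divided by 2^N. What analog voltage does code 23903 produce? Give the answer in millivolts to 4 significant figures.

268.5 mV

Span: 0.585 V − (-0.585 V) = 1.17 V. LSB = 1.17 V / 2^15.
V_out = -0.585 + 23903 × (1.17/32768) V
      = -0.585 + 0.853470 = 0.268470 V.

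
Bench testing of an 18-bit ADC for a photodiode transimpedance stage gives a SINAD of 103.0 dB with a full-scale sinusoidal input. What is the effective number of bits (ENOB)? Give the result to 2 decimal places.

ENOB = (SINAD − 1.76) / 6.02 = (103.0 − 1.76) / 6.02 = 101.24 / 6.02 = 16.8173.

16.82 bits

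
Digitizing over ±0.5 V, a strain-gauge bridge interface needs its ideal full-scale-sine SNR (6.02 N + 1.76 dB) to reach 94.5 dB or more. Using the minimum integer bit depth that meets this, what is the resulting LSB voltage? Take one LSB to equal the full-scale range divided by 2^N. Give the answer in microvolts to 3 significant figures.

15.3 µV

Full-scale range = 0.5 V − (-0.5 V) = 1 V.
Required N = ⌈(94.5 − 1.76)/6.02⌉ = ⌈15.405⌉ = 16.
Step size = 1/65536 V = 15.3 µV.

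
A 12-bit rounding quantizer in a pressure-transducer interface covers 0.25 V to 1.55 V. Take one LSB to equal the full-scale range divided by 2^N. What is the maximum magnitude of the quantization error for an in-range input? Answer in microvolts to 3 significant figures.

Span: 1.55 V − (0.25 V) = 1.3 V.
LSB = 1.3 V / 2^12 = 317.38 µV.
Worst-case error for round-to-nearest is half an LSB: 159 µV.

159 µV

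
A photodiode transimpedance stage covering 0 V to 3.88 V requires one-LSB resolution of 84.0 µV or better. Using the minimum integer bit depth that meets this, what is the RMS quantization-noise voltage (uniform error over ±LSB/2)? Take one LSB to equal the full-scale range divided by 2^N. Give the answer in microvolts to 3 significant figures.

17.1 µV

V_FS = 3.88 V.
Need 2^N ≥ 3.88 V / 84.0 µV = 46190 → N_min = 16.
Step size = 3.88/65536 V = 59.204 µV.
σ_q = LSB/√12 = 59.204 µV/3.4641 = 17.1 µV.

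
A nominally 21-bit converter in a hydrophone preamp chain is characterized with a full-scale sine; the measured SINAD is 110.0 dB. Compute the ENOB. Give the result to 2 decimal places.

(110.0 − 1.76) / 6.02 = 108.24/6.02 = 17.9801 effective bits.

17.98 bits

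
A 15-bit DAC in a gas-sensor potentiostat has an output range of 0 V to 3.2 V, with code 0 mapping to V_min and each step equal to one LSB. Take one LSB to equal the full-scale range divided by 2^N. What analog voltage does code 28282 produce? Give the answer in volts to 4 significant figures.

2.762 V

Range is 3.2 V. LSB = 3.2 V / 2^15.
V_out = 0 + 28282 × (3.2/32768) V
      = 0 + 2.76191 = 2.76191 V.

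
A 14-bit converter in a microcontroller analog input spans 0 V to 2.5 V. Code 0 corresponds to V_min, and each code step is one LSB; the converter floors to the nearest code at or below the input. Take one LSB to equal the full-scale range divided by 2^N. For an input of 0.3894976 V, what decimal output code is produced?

Range is 2.5 V. LSB = 2.5 V / 2^14 ≈ 152.6 µV.
V_in − V_min = 0.3894976 − (0) = 0.3894976 V.
Divide by LSB: 0.3894976 × 16384/2.5 = 2552.6115.
Truncating gives code 2552.

2552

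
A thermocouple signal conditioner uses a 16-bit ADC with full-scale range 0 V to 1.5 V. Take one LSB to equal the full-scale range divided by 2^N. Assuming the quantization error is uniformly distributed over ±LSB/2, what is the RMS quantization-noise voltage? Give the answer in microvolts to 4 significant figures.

6.607 µV

Range is 1.5 V.
LSB = 1.5 V / 2^16 = 22.8882 µV.
For a uniform distribution on [−LSB/2, +LSB/2], V_rms = LSB/√12 = 22.8882 µV/3.4641 = 6.607 µV.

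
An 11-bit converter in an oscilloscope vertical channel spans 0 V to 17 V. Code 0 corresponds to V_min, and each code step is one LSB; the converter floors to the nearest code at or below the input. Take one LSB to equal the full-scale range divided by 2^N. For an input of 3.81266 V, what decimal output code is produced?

Span = 17 V. LSB = 17 V / 2^11 ≈ 8.301 mV.
(V_in − V_min) × 2^11/range = (3.81266 − (0)) × 2048/17 = 459.313.
Floor → code = 459.

459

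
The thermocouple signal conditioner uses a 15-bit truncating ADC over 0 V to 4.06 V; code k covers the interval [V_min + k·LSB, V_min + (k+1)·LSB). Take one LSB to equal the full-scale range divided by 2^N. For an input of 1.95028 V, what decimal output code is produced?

Full-scale range = 4.06 V. LSB = 4.06 V / 2^15 ≈ 123.9 µV.
(V_in − V_min) × 2^15/range = (1.95028 − (0)) × 32768/4.06 = 15740.585.
Floor → code = 15740.

15740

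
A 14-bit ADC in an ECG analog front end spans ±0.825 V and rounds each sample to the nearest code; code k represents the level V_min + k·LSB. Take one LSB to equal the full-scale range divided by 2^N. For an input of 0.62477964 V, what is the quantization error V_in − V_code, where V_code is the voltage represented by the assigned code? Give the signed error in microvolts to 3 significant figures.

−12.8 µV

Span: 0.825 V − (-0.825 V) = 1.65 V. LSB = 1.65 V / 2^14 ≈ 100.7 µV.
(0.62477964 − (-0.825)) / LSB = 1.44977964 × 16384/1.65 = 14395.8725. Nearest integer: k = 14396.
V_code = -0.825 + (14396/16384) × 1.65 = 0.62479248047 V.
e = 0.62477964 − (0.62479248047) = −12.8 µV.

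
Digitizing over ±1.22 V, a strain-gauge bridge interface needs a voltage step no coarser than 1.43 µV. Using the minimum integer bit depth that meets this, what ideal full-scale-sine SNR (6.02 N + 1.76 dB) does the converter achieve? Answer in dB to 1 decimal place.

128.2 dB

Range = 1.22 − (-1.22) = 2.44 V.
Required number of levels: 2.44/1.43 µV = 1.7063e6; smallest N with 2^N ≥ that is 21.
6.02(21) + 1.76 = 128.18 dB.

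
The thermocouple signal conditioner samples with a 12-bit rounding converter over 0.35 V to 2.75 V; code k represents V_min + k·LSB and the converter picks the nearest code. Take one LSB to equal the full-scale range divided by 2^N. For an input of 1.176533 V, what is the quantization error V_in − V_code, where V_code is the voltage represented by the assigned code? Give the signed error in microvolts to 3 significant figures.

−225 µV

The full-scale span is 2.75 − (0.35) = 2.4 V. LSB = 2.4 V / 2^12 ≈ 0.5859 mV.
(1.176533 − (0.35)) / LSB = 0.826533 × 4096/2.4 = 1410.6163. Nearest integer: k = 1411.
V_code = V_min + k × range/2^12 = 0.35 + 1411 × 2.4/4096 = 1.176757813 V.
Error = V_in − V_code = 1.176533 − (1.176757813) = −225 µV.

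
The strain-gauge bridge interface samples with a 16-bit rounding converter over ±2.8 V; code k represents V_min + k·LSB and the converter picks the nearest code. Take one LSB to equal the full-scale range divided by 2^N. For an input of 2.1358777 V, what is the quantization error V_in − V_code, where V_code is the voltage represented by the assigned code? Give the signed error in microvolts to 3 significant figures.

Span: 2.8 V − (-2.8 V) = 5.6 V. LSB = 5.6 V / 2^16 ≈ 85.45 µV.
(V_in − V_min)/LSB = (2.1358777 − (-2.8)) × 65536/5.6 = 57763.8716 → nearest code k = 57764.
V_code = V_min + k × range/2^16 = -2.8 + 57764 × 5.6/65536 = 2.1358886719 V.
Error = V_in − V_code = 2.1358777 − (2.1358886719) = −11.0 µV.

−11.0 µV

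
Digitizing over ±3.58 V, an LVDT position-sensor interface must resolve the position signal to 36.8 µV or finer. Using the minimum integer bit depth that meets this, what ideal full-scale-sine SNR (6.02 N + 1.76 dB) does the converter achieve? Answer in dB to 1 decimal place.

110.1 dB

Full-scale range = 3.58 V − (-3.58 V) = 7.16 V.
7.16 V / 36.8 µV = 194600. Since 2^17 = 131072 and 2^18 = 262144, N = 18.
Ideal SNR at N = 18: 6.02·18 + 1.76 = 110.1 dB.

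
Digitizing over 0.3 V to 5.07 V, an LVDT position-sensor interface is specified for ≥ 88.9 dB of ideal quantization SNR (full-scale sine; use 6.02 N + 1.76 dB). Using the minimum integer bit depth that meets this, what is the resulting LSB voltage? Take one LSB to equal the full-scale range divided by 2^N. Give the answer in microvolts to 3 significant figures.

146 µV

The full-scale span is 5.07 − (0.3) = 4.77 V.
Required N = ⌈(88.9 − 1.76)/6.02⌉ = ⌈14.475⌉ = 15.
Step size = 4.77/32768 V = 146 µV.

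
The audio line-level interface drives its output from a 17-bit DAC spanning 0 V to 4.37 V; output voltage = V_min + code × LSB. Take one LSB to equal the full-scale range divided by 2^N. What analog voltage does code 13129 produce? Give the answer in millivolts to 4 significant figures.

437.7 mV

Range is 4.37 V. LSB = 4.37 V / 2^17.
V_out = V_min + code × LSB = 0 V + 13129 × 4.37 V / 131072
      = 0 + 0.437727 = 0.437727 V.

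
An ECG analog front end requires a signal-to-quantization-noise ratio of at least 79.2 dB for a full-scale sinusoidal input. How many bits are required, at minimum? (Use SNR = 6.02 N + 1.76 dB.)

13 bits

N ≥ (79.2 − 1.76)/6.02 = 12.864 → N_min = 13.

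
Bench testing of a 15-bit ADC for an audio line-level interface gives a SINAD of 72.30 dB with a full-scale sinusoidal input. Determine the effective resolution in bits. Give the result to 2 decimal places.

Inverting SNR = 6.02 N + 1.76: N_eff = (72.30 − 1.76)/6.02 = 11.7176.

11.72 bits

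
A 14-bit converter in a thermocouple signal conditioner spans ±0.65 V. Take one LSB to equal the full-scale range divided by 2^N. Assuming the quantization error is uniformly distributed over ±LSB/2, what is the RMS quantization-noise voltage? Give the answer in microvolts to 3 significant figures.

22.9 µV

Full-scale range = 0.65 V − (-0.65 V) = 1.3 V.
Step size = 1.3/16384 V = 79.346 µV.
V_rms = LSB/√12 = 79.346 µV / √12 = 22.9 µV.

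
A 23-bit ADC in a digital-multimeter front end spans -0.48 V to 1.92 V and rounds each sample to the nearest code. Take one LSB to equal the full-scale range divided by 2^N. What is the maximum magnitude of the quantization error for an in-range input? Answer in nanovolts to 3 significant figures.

143 nV

Full-scale range = 1.92 V − (-0.48 V) = 2.4 V.
LSB = 2.4 V / 2^23 = 286.10 nV.
Worst-case error for round-to-nearest is half an LSB: 143 nV.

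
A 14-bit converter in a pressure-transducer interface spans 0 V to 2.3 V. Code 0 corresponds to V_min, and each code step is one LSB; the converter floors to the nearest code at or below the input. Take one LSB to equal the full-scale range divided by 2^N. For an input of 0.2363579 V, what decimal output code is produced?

Span = 2.3 V. LSB = 2.3 V / 2^14 ≈ 140.4 µV.
(V_in − V_min) × 2^14/range = (0.2363579 − (0)) × 16384/2.3 = 1683.690.
Floor → code = 1683.

1683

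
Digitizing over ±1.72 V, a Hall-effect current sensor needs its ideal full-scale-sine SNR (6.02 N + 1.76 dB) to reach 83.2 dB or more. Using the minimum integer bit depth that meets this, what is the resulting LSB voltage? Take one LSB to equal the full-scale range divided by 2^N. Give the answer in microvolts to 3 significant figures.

Full-scale range = 1.72 V − (-1.72 V) = 3.44 V.
Solving 6.02 N ≥ 83.2 − 1.76: N ≥ 13.528. Round up → N = 14.
Step size = 3.44/16384 V = 210 µV.

210 µV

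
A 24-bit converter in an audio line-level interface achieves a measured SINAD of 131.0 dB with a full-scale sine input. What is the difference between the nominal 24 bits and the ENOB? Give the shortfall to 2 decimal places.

2.53 bits

N_eff = (131.0 − 1.76)/6.02 = 21.4684 bits.
Lost resolution: 24 − 21.4684 = 2.5316 bits.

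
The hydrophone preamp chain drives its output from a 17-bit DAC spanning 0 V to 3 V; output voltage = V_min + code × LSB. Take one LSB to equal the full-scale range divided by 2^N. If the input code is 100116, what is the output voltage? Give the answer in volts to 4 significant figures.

Range is 3 V. LSB = 3 V / 2^17.
V_out = 0 + 100116 × (3/131072) V
      = 0 V + 2.29147 V = 2.29147 V.

2.291 V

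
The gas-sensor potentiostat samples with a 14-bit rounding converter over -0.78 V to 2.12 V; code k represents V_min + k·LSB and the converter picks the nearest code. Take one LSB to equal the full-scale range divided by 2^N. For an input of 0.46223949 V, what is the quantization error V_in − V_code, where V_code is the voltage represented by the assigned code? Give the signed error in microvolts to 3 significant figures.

+39.8 µV

Full-scale range = 2.12 V − (-0.78 V) = 2.9 V. LSB = 2.9 V / 2^14 ≈ 177.0 µV.
Position in LSBs: (0.46223949 − (-0.78)) × 16384/2.9 = 7018.2248; rounding gives k = 7018.
V_code = V_min + k × range/2^14 = -0.78 + 7018 × 2.9/16384 = 0.46219970703 V.
V_in − V_code = 0.46223949 − (0.46219970703) = +39.8 µV.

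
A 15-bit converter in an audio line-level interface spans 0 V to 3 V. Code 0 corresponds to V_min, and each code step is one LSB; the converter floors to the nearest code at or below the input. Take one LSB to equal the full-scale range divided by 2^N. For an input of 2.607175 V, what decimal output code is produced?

Span = 3 V. LSB = 3 V / 2^15 ≈ 91.55 µV.
V_in − V_min = 2.607175 − (0) = 2.607175 V.
Divide by LSB: 2.607175 × 32768/3 = 28477.3035.
Truncating gives code 28477.

28477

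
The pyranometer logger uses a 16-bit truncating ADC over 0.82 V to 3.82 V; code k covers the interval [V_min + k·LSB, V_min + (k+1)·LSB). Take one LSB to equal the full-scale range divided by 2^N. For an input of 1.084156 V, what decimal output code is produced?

Full-scale range = 3.82 V − (0.82 V) = 3 V. LSB = 3 V / 2^16 ≈ 45.78 µV.
V_in − V_min = 1.084156 − (0.82) = 0.264156 V.
Divide by LSB: 0.264156 × 65536/3 = 5770.5759.
Truncating gives code 5770.

5770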